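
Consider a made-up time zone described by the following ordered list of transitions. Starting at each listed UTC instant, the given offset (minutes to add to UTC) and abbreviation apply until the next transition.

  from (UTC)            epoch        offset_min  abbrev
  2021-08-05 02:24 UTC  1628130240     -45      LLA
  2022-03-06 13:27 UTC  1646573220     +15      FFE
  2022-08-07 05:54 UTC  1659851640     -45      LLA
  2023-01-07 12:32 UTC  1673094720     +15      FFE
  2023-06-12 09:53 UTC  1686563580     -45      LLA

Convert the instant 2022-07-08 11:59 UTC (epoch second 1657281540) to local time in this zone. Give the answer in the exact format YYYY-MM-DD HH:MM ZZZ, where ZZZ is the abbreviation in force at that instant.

2022-07-08 12:14 FFE

Query: 2022-07-08 11:59 UTC
Rule 2/5 (FFE, +00:15): 2022-03-06 13:27 UTC ≤ query < 2022-08-07 05:54 UTC
11·60 + 59 + 15 = 734 min
734 = 0·1440 + 734; 734 = 12·60 + 14 → 12:14, same day
→ 2022-07-08 12:14 FFE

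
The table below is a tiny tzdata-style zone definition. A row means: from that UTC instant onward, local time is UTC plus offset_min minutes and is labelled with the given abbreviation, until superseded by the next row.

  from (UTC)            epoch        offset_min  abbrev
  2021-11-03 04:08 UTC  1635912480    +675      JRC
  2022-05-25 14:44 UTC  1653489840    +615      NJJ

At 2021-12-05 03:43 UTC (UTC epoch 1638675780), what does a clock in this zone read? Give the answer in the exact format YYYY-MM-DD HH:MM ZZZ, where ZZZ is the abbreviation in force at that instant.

Query: 2021-12-05 03:43 UTC
Rule 1/2 (JRC, +11:15): 2021-11-03 04:08 UTC ≤ query < 2022-05-25 14:44 UTC
3·60 + 43 + 675 = 898 min
898 = 0·1440 + 898; 898 = 14·60 + 58 → 14:58, same day
→ 2021-12-05 14:58 JRC

2021-12-05 14:58 JRC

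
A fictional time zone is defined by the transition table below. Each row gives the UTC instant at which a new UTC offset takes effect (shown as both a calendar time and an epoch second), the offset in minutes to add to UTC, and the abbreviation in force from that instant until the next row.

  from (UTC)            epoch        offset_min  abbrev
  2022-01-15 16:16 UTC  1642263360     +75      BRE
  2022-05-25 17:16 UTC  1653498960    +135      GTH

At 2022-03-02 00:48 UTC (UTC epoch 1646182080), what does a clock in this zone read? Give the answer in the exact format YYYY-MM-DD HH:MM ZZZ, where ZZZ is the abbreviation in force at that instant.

2022-03-02 02:03 BRE

Query: 2022-03-02 00:48 UTC
Rule 1/2 (BRE, +01:15): 2022-01-15 16:16 UTC ≤ query < 2022-05-25 17:16 UTC
0·60 + 48 + 75 = 123 min
123 = 0·1440 + 123; 123 = 2·60 + 3 → 02:03, same day
→ 2022-03-02 02:03 BRE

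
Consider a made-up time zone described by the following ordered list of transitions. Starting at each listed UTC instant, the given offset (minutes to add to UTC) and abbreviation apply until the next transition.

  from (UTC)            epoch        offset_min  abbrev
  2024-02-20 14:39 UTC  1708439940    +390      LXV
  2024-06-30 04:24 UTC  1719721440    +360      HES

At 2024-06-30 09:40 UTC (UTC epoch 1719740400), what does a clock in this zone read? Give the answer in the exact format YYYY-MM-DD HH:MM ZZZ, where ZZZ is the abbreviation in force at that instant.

2024-06-30 15:40 HES

Query: 2024-06-30 09:40 UTC
Rule 2/2 (HES, +06:00): 2024-06-30 04:24 UTC ≤ query < +∞
9·60 + 40 + 360 = 940 min
940 = 0·1440 + 940; 940 = 15·60 + 40 → 15:40, same day
→ 2024-06-30 15:40 HES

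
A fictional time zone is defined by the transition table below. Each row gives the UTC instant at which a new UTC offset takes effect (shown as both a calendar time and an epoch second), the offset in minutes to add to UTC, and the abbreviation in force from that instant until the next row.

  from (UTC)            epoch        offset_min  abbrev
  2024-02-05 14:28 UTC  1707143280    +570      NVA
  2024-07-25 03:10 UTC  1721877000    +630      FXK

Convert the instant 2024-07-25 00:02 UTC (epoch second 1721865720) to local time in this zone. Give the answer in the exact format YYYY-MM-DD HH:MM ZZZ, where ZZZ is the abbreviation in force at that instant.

2024-07-25 09:32 NVA

Query: 2024-07-25 00:02 UTC
Rule 1/2 (NVA, +09:30): 2024-02-05 14:28 UTC ≤ query < 2024-07-25 03:10 UTC
0·60 + 2 + 570 = 572 min
572 = 0·1440 + 572; 572 = 9·60 + 32 → 09:32, same day
→ 2024-07-25 09:32 NVA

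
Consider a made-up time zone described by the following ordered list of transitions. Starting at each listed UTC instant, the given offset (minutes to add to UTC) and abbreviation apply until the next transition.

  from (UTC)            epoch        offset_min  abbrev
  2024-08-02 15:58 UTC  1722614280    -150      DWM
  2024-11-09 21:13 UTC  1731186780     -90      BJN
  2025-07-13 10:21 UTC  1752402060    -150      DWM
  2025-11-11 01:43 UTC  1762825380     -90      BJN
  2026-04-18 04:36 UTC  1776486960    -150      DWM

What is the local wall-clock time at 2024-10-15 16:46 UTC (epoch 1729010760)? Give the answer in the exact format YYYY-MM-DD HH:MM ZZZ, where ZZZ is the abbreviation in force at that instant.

2024-10-15 14:16 DWM

Query: 2024-10-15 16:46 UTC
Rule 1/5 (DWM, -02:30): 2024-08-02 15:58 UTC ≤ query < 2024-11-09 21:13 UTC
16·60 + 46 - 150 = 856 min
856 = 0·1440 + 856; 856 = 14·60 + 16 → 14:16, same day
→ 2024-10-15 14:16 DWM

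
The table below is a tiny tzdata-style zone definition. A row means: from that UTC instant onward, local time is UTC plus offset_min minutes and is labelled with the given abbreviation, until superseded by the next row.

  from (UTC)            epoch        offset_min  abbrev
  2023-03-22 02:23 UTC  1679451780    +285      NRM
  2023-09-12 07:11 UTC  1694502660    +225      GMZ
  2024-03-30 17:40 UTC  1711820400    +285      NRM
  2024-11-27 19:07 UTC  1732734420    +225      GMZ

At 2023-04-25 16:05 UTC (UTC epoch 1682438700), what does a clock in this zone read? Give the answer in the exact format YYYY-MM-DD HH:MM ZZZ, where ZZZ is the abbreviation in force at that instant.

Query: 2023-04-25 16:05 UTC
Rule 1/4 (NRM, +04:45): 2023-03-22 02:23 UTC ≤ query < 2023-09-12 07:11 UTC
16·60 + 5 + 285 = 1250 min
1250 = 0·1440 + 1250; 1250 = 20·60 + 50 → 20:50, same day
→ 2023-04-25 20:50 NRM

2023-04-25 20:50 NRM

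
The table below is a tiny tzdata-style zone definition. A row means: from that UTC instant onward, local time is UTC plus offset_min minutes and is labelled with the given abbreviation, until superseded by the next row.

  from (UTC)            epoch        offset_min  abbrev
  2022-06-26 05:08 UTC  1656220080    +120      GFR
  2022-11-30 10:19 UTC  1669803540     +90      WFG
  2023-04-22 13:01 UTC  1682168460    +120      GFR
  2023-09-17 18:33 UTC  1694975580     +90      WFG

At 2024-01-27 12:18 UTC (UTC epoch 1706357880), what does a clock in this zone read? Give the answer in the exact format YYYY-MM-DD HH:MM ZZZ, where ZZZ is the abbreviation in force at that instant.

2024-01-27 13:48 WFG

Query: 2024-01-27 12:18 UTC
Rule 4/4 (WFG, +01:30): 2023-09-17 18:33 UTC ≤ query < +∞
12·60 + 18 + 90 = 828 min
828 = 0·1440 + 828; 828 = 13·60 + 48 → 13:48, same day
→ 2024-01-27 13:48 WFG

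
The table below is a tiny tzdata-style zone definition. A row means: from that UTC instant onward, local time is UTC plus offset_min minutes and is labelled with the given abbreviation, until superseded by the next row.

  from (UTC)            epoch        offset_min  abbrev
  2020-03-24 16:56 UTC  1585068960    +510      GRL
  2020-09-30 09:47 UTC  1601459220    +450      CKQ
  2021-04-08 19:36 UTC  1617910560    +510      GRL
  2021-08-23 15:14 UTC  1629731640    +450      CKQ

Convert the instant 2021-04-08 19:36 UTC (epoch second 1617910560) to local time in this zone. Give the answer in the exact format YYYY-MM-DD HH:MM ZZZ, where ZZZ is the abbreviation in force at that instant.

2021-04-09 04:06 GRL

Query: 2021-04-08 19:36 UTC
Rule 3/4 (GRL, +08:30): 2021-04-08 19:36 UTC ≤ query < 2021-08-23 15:14 UTC
19·60 + 36 + 510 = 1686 min
1686 = 1·1440 + 246; 246 = 4·60 + 6 → 04:06, 2021-04-08 + 1 day = 2021-04-09
→ 2021-04-09 04:06 GRL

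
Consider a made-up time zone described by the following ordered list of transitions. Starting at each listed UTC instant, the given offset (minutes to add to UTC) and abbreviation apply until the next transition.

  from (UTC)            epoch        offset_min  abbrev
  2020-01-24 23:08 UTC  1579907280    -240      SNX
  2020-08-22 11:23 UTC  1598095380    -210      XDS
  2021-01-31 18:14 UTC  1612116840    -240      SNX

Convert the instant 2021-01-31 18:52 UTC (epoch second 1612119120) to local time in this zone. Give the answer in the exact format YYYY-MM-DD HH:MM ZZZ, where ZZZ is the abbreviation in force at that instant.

Query: 2021-01-31 18:52 UTC
Rule 3/3 (SNX, -04:00): 2021-01-31 18:14 UTC ≤ query < +∞
18·60 + 52 - 240 = 892 min
892 = 0·1440 + 892; 892 = 14·60 + 52 → 14:52, same day
→ 2021-01-31 14:52 SNX

2021-01-31 14:52 SNX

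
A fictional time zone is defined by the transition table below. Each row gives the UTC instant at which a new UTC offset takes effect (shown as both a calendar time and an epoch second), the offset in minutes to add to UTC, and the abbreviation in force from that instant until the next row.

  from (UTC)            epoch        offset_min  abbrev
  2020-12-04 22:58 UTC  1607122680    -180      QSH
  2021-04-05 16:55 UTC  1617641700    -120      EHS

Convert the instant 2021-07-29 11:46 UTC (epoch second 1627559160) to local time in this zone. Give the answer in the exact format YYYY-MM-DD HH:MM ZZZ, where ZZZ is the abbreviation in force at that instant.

2021-07-29 09:46 EHS

Query: 2021-07-29 11:46 UTC
Rule 2/2 (EHS, -02:00): 2021-04-05 16:55 UTC ≤ query < +∞
11·60 + 46 - 120 = 586 min
586 = 0·1440 + 586; 586 = 9·60 + 46 → 09:46, same day
→ 2021-07-29 09:46 EHS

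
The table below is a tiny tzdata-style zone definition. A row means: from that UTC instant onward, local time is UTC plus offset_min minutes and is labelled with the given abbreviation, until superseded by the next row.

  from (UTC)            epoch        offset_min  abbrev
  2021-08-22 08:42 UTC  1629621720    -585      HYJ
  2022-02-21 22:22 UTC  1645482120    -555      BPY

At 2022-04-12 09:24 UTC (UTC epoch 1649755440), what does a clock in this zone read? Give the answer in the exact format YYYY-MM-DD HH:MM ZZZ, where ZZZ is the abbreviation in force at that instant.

2022-04-12 00:09 BPY

Query: 2022-04-12 09:24 UTC
Rule 2/2 (BPY, -09:15): 2022-02-21 22:22 UTC ≤ query < +∞
9·60 + 24 - 555 = 9 min
9 = 0·1440 + 9; 9 = 0·60 + 9 → 00:09, same day
→ 2022-04-12 00:09 BPY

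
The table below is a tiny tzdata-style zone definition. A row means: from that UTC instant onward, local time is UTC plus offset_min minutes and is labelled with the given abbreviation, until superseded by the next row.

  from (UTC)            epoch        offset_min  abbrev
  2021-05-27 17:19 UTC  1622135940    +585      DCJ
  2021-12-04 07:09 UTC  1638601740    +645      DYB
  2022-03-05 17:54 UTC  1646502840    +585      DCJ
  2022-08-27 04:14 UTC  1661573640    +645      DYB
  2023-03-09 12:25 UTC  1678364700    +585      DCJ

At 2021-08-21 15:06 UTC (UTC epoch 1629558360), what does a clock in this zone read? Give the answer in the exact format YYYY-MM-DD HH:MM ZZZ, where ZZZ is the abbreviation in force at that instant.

2021-08-22 00:51 DCJ

Query: 2021-08-21 15:06 UTC
Rule 1/5 (DCJ, +09:45): 2021-05-27 17:19 UTC ≤ query < 2021-12-04 07:09 UTC
15·60 + 6 + 585 = 1491 min
1491 = 1·1440 + 51; 51 = 0·60 + 51 → 00:51, 2021-08-21 + 1 day = 2021-08-22
→ 2021-08-22 00:51 DCJ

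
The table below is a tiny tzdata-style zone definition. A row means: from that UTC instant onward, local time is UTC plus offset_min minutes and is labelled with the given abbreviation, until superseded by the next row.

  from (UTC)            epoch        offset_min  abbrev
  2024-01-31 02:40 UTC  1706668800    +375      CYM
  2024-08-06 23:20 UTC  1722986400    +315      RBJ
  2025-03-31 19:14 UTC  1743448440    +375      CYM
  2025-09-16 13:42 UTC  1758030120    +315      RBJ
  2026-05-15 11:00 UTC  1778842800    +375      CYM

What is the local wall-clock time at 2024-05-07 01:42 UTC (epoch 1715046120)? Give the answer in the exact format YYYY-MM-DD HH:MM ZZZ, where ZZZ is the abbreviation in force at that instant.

2024-05-07 07:57 CYM

Query: 2024-05-07 01:42 UTC
Rule 1/5 (CYM, +06:15): 2024-01-31 02:40 UTC ≤ query < 2024-08-06 23:20 UTC
1·60 + 42 + 375 = 477 min
477 = 0·1440 + 477; 477 = 7·60 + 57 → 07:57, same day
→ 2024-05-07 07:57 CYM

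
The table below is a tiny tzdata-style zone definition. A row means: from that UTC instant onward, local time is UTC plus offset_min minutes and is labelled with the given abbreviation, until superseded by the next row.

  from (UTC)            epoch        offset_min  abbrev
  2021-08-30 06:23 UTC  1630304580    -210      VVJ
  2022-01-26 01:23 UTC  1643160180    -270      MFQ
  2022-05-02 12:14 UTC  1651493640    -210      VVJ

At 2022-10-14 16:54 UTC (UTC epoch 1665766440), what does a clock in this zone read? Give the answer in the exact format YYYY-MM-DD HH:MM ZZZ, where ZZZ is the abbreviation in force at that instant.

Query: 2022-10-14 16:54 UTC
Rule 3/3 (VVJ, -03:30): 2022-05-02 12:14 UTC ≤ query < +∞
16·60 + 54 - 210 = 804 min
804 = 0·1440 + 804; 804 = 13·60 + 24 → 13:24, same day
→ 2022-10-14 13:24 VVJ

2022-10-14 13:24 VVJ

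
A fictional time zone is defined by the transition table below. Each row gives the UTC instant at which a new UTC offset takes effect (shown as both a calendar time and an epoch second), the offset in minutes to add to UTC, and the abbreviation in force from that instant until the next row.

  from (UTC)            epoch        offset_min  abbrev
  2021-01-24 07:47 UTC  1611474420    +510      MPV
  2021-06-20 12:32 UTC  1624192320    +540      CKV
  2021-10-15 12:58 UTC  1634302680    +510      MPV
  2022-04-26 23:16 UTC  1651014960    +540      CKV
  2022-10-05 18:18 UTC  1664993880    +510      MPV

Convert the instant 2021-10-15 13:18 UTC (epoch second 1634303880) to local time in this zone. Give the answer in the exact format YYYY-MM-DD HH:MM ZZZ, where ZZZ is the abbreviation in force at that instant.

Query: 2021-10-15 13:18 UTC
Rule 3/5 (MPV, +08:30): 2021-10-15 12:58 UTC ≤ query < 2022-04-26 23:16 UTC
13·60 + 18 + 510 = 1308 min
1308 = 0·1440 + 1308; 1308 = 21·60 + 48 → 21:48, same day
→ 2021-10-15 21:48 MPV

2021-10-15 21:48 MPV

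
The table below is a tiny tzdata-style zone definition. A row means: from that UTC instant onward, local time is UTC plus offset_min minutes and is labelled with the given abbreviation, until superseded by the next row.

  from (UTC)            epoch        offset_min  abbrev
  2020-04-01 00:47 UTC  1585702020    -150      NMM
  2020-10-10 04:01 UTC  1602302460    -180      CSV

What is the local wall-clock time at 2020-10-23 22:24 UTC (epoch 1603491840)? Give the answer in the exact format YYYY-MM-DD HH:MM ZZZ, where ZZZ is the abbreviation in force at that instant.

Query: 2020-10-23 22:24 UTC
Rule 2/2 (CSV, -03:00): 2020-10-10 04:01 UTC ≤ query < +∞
22·60 + 24 - 180 = 1164 min
1164 = 0·1440 + 1164; 1164 = 19·60 + 24 → 19:24, same day
→ 2020-10-23 19:24 CSV

2020-10-23 19:24 CSV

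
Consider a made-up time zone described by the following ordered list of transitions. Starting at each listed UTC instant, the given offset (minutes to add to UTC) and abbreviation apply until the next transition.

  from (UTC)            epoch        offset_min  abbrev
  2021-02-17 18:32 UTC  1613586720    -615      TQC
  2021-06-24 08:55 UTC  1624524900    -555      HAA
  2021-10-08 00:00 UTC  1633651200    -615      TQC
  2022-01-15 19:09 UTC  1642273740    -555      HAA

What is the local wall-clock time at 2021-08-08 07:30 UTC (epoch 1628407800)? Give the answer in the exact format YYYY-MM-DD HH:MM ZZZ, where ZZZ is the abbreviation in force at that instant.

Query: 2021-08-08 07:30 UTC
Rule 2/4 (HAA, -09:15): 2021-06-24 08:55 UTC ≤ query < 2021-10-08 00:00 UTC
7·60 + 30 - 555 = -105 min
-105 = -1·1440 + 1335; 1335 = 22·60 + 15 → 22:15, 2021-08-08 - 1 day = 2021-08-07
→ 2021-08-07 22:15 HAA

2021-08-07 22:15 HAA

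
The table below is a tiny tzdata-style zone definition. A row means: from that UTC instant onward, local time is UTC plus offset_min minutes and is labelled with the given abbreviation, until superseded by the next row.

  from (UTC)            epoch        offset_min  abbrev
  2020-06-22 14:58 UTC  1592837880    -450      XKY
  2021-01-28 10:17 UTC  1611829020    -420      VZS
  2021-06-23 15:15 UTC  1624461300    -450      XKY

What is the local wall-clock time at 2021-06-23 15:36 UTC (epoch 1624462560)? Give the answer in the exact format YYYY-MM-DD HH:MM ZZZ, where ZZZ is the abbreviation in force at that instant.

Query: 2021-06-23 15:36 UTC
Rule 3/3 (XKY, -07:30): 2021-06-23 15:15 UTC ≤ query < +∞
15·60 + 36 - 450 = 486 min
486 = 0·1440 + 486; 486 = 8·60 + 6 → 08:06, same day
→ 2021-06-23 08:06 XKY

2021-06-23 08:06 XKY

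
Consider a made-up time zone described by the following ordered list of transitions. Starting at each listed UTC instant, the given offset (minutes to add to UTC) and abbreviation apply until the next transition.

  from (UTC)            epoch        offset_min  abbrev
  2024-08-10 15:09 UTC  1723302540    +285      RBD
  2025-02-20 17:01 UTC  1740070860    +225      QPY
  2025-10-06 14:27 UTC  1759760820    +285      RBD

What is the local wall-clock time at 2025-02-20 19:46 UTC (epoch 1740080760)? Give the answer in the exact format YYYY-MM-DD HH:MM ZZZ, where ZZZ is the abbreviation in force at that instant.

Query: 2025-02-20 19:46 UTC
Rule 2/3 (QPY, +03:45): 2025-02-20 17:01 UTC ≤ query < 2025-10-06 14:27 UTC
19·60 + 46 + 225 = 1411 min
1411 = 0·1440 + 1411; 1411 = 23·60 + 31 → 23:31, same day
→ 2025-02-20 23:31 QPY

2025-02-20 23:31 QPY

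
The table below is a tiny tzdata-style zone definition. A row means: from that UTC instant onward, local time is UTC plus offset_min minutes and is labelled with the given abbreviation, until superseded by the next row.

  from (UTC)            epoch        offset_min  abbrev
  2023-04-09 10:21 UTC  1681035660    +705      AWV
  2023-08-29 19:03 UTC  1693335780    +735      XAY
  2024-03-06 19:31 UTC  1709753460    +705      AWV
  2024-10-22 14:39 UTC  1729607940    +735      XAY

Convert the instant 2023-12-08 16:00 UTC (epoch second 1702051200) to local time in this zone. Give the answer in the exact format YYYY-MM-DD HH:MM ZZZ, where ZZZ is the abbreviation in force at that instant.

2023-12-09 04:15 XAY

Query: 2023-12-08 16:00 UTC
Rule 2/4 (XAY, +12:15): 2023-08-29 19:03 UTC ≤ query < 2024-03-06 19:31 UTC
16·60 + 0 + 735 = 1695 min
1695 = 1·1440 + 255; 255 = 4·60 + 15 → 04:15, 2023-12-08 + 1 day = 2023-12-09
→ 2023-12-09 04:15 XAY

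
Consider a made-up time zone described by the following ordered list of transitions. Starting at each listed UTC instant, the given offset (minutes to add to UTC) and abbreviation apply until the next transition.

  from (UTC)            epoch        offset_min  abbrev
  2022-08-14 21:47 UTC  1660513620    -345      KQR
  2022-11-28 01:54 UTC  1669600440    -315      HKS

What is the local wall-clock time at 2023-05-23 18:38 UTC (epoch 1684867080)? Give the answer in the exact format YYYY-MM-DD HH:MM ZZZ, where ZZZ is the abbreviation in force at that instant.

2023-05-23 13:23 HKS

Query: 2023-05-23 18:38 UTC
Rule 2/2 (HKS, -05:15): 2022-11-28 01:54 UTC ≤ query < +∞
18·60 + 38 - 315 = 803 min
803 = 0·1440 + 803; 803 = 13·60 + 23 → 13:23, same day
→ 2023-05-23 13:23 HKS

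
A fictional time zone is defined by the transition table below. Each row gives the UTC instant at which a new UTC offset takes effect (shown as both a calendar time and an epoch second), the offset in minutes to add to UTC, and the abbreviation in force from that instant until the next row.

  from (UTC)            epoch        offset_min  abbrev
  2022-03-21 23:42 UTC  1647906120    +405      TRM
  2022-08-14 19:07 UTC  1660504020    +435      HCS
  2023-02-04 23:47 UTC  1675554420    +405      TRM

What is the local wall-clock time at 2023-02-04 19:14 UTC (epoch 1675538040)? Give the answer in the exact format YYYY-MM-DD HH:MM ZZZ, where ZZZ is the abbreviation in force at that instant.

2023-02-05 02:29 HCS

Query: 2023-02-04 19:14 UTC
Rule 2/3 (HCS, +07:15): 2022-08-14 19:07 UTC ≤ query < 2023-02-04 23:47 UTC
19·60 + 14 + 435 = 1589 min
1589 = 1·1440 + 149; 149 = 2·60 + 29 → 02:29, 2023-02-04 + 1 day = 2023-02-05
→ 2023-02-05 02:29 HCS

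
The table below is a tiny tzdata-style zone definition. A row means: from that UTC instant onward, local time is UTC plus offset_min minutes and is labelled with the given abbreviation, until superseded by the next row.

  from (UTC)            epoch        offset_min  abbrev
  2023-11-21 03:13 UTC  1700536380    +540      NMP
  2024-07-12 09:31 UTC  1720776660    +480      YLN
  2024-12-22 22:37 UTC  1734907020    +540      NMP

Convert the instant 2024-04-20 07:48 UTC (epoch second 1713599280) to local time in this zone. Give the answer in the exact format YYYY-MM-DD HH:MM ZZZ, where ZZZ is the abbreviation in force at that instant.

2024-04-20 16:48 NMP

Query: 2024-04-20 07:48 UTC
Rule 1/3 (NMP, +09:00): 2023-11-21 03:13 UTC ≤ query < 2024-07-12 09:31 UTC
7·60 + 48 + 540 = 1008 min
1008 = 0·1440 + 1008; 1008 = 16·60 + 48 → 16:48, same day
→ 2024-04-20 16:48 NMP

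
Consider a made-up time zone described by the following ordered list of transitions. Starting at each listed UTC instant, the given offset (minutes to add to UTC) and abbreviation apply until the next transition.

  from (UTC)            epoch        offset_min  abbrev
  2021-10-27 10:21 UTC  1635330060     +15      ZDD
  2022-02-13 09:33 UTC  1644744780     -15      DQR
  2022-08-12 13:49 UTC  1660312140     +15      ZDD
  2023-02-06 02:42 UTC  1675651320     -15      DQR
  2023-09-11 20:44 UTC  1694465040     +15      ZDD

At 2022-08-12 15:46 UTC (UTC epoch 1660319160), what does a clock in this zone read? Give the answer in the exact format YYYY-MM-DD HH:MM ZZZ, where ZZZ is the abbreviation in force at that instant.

Query: 2022-08-12 15:46 UTC
Rule 3/5 (ZDD, +00:15): 2022-08-12 13:49 UTC ≤ query < 2023-02-06 02:42 UTC
15·60 + 46 + 15 = 961 min
961 = 0·1440 + 961; 961 = 16·60 + 1 → 16:01, same day
→ 2022-08-12 16:01 ZDD

2022-08-12 16:01 ZDD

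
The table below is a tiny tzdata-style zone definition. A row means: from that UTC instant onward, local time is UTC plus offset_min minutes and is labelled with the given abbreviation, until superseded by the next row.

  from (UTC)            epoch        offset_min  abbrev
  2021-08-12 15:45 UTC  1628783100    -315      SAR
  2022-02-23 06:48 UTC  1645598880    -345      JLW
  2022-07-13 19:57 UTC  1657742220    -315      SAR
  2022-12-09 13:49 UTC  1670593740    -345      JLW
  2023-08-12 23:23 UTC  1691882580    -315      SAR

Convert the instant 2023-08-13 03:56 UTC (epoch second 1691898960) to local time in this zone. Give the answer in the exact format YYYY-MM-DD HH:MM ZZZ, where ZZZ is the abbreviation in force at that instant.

2023-08-12 22:41 SAR

Query: 2023-08-13 03:56 UTC
Rule 5/5 (SAR, -05:15): 2023-08-12 23:23 UTC ≤ query < +∞
3·60 + 56 - 315 = -79 min
-79 = -1·1440 + 1361; 1361 = 22·60 + 41 → 22:41, 2023-08-13 - 1 day = 2023-08-12
→ 2023-08-12 22:41 SAR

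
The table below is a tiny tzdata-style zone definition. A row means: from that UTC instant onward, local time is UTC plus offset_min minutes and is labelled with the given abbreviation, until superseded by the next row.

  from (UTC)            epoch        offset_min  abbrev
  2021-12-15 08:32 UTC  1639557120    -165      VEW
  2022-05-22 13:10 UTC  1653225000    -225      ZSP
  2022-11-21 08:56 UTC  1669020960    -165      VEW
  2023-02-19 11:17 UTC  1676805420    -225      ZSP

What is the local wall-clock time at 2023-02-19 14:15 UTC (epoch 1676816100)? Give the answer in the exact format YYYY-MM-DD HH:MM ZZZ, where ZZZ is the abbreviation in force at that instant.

Query: 2023-02-19 14:15 UTC
Rule 4/4 (ZSP, -03:45): 2023-02-19 11:17 UTC ≤ query < +∞
14·60 + 15 - 225 = 630 min
630 = 0·1440 + 630; 630 = 10·60 + 30 → 10:30, same day
→ 2023-02-19 10:30 ZSP

2023-02-19 10:30 ZSP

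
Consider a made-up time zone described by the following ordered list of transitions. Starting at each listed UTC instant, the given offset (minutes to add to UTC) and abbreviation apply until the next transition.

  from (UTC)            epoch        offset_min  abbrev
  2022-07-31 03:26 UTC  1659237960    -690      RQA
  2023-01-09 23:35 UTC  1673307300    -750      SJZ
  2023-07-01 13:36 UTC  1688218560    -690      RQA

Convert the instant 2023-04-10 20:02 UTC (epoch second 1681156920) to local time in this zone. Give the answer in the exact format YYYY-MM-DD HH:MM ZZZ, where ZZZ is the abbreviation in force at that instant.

Query: 2023-04-10 20:02 UTC
Rule 2/3 (SJZ, -12:30): 2023-01-09 23:35 UTC ≤ query < 2023-07-01 13:36 UTC
20·60 + 2 - 750 = 452 min
452 = 0·1440 + 452; 452 = 7·60 + 32 → 07:32, same day
→ 2023-04-10 07:32 SJZ

2023-04-10 07:32 SJZ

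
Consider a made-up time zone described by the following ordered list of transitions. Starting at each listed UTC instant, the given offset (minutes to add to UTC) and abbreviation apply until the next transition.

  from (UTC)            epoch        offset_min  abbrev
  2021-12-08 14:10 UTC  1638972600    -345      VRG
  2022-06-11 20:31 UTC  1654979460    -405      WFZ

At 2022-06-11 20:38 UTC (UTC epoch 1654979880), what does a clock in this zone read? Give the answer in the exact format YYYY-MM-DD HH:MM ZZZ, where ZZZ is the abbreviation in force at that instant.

Query: 2022-06-11 20:38 UTC
Rule 2/2 (WFZ, -06:45): 2022-06-11 20:31 UTC ≤ query < +∞
20·60 + 38 - 405 = 833 min
833 = 0·1440 + 833; 833 = 13·60 + 53 → 13:53, same day
→ 2022-06-11 13:53 WFZ

2022-06-11 13:53 WFZ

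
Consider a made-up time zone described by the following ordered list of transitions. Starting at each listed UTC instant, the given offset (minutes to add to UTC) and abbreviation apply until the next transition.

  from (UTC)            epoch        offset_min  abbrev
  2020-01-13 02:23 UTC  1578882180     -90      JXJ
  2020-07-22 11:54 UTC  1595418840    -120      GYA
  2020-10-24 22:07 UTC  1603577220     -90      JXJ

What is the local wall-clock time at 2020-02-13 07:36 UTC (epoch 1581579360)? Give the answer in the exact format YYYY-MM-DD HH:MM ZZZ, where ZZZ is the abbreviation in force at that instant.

Query: 2020-02-13 07:36 UTC
Rule 1/3 (JXJ, -01:30): 2020-01-13 02:23 UTC ≤ query < 2020-07-22 11:54 UTC
7·60 + 36 - 90 = 366 min
366 = 0·1440 + 366; 366 = 6·60 + 6 → 06:06, same day
→ 2020-02-13 06:06 JXJ

2020-02-13 06:06 JXJ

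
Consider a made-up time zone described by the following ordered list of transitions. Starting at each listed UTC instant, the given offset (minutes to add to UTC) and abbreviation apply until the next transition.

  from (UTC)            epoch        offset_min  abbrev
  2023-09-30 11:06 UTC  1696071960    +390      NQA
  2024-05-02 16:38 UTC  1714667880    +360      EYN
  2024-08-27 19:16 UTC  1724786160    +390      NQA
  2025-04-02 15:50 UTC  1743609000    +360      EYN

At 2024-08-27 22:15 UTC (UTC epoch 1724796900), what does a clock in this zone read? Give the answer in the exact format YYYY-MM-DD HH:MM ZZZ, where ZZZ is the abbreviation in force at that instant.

Query: 2024-08-27 22:15 UTC
Rule 3/4 (NQA, +06:30): 2024-08-27 19:16 UTC ≤ query < 2025-04-02 15:50 UTC
22·60 + 15 + 390 = 1725 min
1725 = 1·1440 + 285; 285 = 4·60 + 45 → 04:45, 2024-08-27 + 1 day = 2024-08-28
→ 2024-08-28 04:45 NQA

2024-08-28 04:45 NQA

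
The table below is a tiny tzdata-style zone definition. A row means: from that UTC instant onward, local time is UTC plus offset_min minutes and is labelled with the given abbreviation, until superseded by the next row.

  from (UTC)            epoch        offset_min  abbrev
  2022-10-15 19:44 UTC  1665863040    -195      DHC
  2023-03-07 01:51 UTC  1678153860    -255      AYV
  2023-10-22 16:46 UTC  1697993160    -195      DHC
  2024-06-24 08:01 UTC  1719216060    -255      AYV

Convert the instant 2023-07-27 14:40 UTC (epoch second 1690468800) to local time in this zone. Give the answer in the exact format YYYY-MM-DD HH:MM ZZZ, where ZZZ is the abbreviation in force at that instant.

2023-07-27 10:25 AYV

Query: 2023-07-27 14:40 UTC
Rule 2/4 (AYV, -04:15): 2023-03-07 01:51 UTC ≤ query < 2023-10-22 16:46 UTC
14·60 + 40 - 255 = 625 min
625 = 0·1440 + 625; 625 = 10·60 + 25 → 10:25, same day
→ 2023-07-27 10:25 AYV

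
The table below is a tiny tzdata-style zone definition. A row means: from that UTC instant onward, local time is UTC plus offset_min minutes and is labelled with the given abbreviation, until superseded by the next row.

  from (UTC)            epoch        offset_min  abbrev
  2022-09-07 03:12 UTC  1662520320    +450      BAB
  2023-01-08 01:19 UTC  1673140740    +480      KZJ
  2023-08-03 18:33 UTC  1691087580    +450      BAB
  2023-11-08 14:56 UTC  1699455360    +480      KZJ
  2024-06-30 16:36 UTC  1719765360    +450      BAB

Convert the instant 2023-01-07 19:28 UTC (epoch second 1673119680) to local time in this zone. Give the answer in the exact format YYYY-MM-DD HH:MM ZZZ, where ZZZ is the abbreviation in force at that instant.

Query: 2023-01-07 19:28 UTC
Rule 1/5 (BAB, +07:30): 2022-09-07 03:12 UTC ≤ query < 2023-01-08 01:19 UTC
19·60 + 28 + 450 = 1618 min
1618 = 1·1440 + 178; 178 = 2·60 + 58 → 02:58, 2023-01-07 + 1 day = 2023-01-08
→ 2023-01-08 02:58 BAB

2023-01-08 02:58 BAB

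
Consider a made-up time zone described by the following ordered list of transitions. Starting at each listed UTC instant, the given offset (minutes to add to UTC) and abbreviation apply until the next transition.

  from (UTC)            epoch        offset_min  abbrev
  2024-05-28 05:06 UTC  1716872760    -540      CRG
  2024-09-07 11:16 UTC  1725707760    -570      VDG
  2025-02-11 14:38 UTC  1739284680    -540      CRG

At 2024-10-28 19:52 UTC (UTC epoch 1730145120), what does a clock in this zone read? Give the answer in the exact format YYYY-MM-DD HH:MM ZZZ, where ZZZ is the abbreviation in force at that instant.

2024-10-28 10:22 VDG

Query: 2024-10-28 19:52 UTC
Rule 2/3 (VDG, -09:30): 2024-09-07 11:16 UTC ≤ query < 2025-02-11 14:38 UTC
19·60 + 52 - 570 = 622 min
622 = 0·1440 + 622; 622 = 10·60 + 22 → 10:22, same day
→ 2024-10-28 10:22 VDG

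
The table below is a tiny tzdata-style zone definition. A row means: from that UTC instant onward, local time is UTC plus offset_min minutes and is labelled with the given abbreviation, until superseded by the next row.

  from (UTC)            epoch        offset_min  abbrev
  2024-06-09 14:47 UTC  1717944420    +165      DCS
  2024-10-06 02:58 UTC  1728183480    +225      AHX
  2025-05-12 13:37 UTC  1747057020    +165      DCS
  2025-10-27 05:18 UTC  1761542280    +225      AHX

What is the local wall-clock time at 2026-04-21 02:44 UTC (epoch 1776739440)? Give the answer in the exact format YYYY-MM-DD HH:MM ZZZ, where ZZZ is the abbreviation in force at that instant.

Query: 2026-04-21 02:44 UTC
Rule 4/4 (AHX, +03:45): 2025-10-27 05:18 UTC ≤ query < +∞
2·60 + 44 + 225 = 389 min
389 = 0·1440 + 389; 389 = 6·60 + 29 → 06:29, same day
→ 2026-04-21 06:29 AHX

2026-04-21 06:29 AHX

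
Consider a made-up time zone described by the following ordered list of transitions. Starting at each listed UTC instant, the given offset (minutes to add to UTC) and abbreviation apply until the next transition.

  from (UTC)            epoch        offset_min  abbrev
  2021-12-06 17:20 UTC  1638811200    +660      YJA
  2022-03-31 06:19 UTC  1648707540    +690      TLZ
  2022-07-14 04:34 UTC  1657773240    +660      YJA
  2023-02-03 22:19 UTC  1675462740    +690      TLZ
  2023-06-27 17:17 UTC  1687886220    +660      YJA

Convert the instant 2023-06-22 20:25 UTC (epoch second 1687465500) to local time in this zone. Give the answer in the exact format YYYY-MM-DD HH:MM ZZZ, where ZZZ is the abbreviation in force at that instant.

Query: 2023-06-22 20:25 UTC
Rule 4/5 (TLZ, +11:30): 2023-02-03 22:19 UTC ≤ query < 2023-06-27 17:17 UTC
20·60 + 25 + 690 = 1915 min
1915 = 1·1440 + 475; 475 = 7·60 + 55 → 07:55, 2023-06-22 + 1 day = 2023-06-23
→ 2023-06-23 07:55 TLZ

2023-06-23 07:55 TLZ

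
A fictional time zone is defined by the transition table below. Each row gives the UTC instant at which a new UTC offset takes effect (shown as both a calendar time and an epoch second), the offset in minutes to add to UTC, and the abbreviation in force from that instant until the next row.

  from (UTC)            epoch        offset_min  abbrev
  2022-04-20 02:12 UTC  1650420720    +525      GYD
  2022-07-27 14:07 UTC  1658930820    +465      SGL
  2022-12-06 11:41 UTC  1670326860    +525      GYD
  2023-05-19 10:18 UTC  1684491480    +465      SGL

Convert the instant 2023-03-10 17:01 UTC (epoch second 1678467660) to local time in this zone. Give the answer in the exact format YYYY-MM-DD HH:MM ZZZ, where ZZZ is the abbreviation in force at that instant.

2023-03-11 01:46 GYD

Query: 2023-03-10 17:01 UTC
Rule 3/4 (GYD, +08:45): 2022-12-06 11:41 UTC ≤ query < 2023-05-19 10:18 UTC
17·60 + 1 + 525 = 1546 min
1546 = 1·1440 + 106; 106 = 1·60 + 46 → 01:46, 2023-03-10 + 1 day = 2023-03-11
→ 2023-03-11 01:46 GYD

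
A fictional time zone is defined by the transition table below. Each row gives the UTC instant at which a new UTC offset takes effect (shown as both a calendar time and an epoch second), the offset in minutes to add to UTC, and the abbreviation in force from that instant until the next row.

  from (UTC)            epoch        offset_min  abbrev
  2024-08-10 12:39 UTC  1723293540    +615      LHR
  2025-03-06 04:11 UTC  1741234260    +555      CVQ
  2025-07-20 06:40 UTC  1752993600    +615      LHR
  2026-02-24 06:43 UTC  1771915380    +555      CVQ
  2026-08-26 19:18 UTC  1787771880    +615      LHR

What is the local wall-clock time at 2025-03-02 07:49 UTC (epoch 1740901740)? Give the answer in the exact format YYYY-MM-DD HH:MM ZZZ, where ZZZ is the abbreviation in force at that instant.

Query: 2025-03-02 07:49 UTC
Rule 1/5 (LHR, +10:15): 2024-08-10 12:39 UTC ≤ query < 2025-03-06 04:11 UTC
7·60 + 49 + 615 = 1084 min
1084 = 0·1440 + 1084; 1084 = 18·60 + 4 → 18:04, same day
→ 2025-03-02 18:04 LHR

2025-03-02 18:04 LHR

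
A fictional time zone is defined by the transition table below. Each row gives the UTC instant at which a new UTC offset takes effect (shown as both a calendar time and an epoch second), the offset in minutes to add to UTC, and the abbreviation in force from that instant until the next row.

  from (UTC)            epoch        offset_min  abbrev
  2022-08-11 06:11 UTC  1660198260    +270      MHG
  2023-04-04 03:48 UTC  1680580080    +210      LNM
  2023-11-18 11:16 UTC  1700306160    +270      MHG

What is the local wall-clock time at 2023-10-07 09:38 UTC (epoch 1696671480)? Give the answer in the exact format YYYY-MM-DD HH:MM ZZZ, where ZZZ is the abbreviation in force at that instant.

Query: 2023-10-07 09:38 UTC
Rule 2/3 (LNM, +03:30): 2023-04-04 03:48 UTC ≤ query < 2023-11-18 11:16 UTC
9·60 + 38 + 210 = 788 min
788 = 0·1440 + 788; 788 = 13·60 + 8 → 13:08, same day
→ 2023-10-07 13:08 LNM

2023-10-07 13:08 LNM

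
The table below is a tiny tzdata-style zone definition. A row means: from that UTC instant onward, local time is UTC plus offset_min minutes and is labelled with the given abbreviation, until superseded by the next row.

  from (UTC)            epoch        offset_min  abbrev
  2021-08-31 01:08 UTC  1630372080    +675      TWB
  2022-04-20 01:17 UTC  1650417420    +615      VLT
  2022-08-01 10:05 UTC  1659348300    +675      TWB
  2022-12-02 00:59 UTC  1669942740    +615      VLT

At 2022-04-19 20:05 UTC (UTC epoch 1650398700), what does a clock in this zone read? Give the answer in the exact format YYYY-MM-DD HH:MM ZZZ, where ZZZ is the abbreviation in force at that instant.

2022-04-20 07:20 TWB

Query: 2022-04-19 20:05 UTC
Rule 1/4 (TWB, +11:15): 2021-08-31 01:08 UTC ≤ query < 2022-04-20 01:17 UTC
20·60 + 5 + 675 = 1880 min
1880 = 1·1440 + 440; 440 = 7·60 + 20 → 07:20, 2022-04-19 + 1 day = 2022-04-20
→ 2022-04-20 07:20 TWB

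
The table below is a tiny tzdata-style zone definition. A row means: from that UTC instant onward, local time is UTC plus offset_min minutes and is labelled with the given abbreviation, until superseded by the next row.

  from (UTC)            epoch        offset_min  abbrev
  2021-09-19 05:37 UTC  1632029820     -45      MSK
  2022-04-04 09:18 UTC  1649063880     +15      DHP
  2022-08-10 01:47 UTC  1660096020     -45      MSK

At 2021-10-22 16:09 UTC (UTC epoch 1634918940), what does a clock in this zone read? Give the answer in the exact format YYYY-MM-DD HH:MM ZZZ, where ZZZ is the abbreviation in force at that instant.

Query: 2021-10-22 16:09 UTC
Rule 1/3 (MSK, -00:45): 2021-09-19 05:37 UTC ≤ query < 2022-04-04 09:18 UTC
16·60 + 9 - 45 = 924 min
924 = 0·1440 + 924; 924 = 15·60 + 24 → 15:24, same day
→ 2021-10-22 15:24 MSK

2021-10-22 15:24 MSK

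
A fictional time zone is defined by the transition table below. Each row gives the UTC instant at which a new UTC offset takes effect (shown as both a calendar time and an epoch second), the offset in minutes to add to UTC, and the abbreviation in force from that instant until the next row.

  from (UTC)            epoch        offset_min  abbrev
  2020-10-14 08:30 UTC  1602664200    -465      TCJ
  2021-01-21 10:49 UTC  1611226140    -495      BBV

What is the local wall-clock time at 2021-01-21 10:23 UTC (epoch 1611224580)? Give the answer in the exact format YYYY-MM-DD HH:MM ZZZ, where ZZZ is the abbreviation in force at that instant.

Query: 2021-01-21 10:23 UTC
Rule 1/2 (TCJ, -07:45): 2020-10-14 08:30 UTC ≤ query < 2021-01-21 10:49 UTC
10·60 + 23 - 465 = 158 min
158 = 0·1440 + 158; 158 = 2·60 + 38 → 02:38, same day
→ 2021-01-21 02:38 TCJ

2021-01-21 02:38 TCJ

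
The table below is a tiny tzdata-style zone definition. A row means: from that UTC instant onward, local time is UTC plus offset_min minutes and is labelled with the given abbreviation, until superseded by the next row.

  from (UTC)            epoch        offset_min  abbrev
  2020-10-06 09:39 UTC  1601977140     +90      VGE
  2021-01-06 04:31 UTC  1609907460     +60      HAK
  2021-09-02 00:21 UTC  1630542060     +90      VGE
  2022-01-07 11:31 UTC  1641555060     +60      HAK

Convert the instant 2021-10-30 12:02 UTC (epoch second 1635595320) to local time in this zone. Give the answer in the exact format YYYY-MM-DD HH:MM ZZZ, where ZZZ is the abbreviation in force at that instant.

Query: 2021-10-30 12:02 UTC
Rule 3/4 (VGE, +01:30): 2021-09-02 00:21 UTC ≤ query < 2022-01-07 11:31 UTC
12·60 + 2 + 90 = 812 min
812 = 0·1440 + 812; 812 = 13·60 + 32 → 13:32, same day
→ 2021-10-30 13:32 VGE

2021-10-30 13:32 VGE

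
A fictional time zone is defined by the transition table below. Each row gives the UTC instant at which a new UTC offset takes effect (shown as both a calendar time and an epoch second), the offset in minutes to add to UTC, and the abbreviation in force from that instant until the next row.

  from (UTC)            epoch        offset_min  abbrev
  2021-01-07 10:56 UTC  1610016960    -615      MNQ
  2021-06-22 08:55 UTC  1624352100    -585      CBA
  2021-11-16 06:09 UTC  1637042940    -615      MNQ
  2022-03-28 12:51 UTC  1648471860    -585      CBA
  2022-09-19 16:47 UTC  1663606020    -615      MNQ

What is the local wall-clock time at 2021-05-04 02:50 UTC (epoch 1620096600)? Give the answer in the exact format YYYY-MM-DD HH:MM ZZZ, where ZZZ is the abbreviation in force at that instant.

Query: 2021-05-04 02:50 UTC
Rule 1/5 (MNQ, -10:15): 2021-01-07 10:56 UTC ≤ query < 2021-06-22 08:55 UTC
2·60 + 50 - 615 = -445 min
-445 = -1·1440 + 995; 995 = 16·60 + 35 → 16:35, 2021-05-04 - 1 day = 2021-05-03
→ 2021-05-03 16:35 MNQ

2021-05-03 16:35 MNQ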